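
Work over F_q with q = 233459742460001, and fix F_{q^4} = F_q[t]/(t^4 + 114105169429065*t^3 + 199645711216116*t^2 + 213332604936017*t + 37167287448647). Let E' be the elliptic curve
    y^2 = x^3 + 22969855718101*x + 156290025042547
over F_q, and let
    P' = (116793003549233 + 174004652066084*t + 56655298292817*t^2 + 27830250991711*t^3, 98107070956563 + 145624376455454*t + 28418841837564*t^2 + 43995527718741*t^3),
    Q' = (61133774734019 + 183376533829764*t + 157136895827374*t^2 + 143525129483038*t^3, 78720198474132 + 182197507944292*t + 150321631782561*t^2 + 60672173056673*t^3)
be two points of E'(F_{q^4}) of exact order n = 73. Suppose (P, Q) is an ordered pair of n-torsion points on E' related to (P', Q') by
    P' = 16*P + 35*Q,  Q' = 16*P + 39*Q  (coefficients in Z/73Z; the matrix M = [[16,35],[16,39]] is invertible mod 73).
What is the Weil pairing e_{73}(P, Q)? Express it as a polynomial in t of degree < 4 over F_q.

Alternating bilinearity on E[73] (values in mu_{73} in F_{233459742460001^4}) gives e(P',Q') = e(P,Q)^det(M).
det(M) mod 73 = 64; its inverse in (Z/73)^* is 8 (check: 64*8 mod 73 = 1).
n = 73 = (1001001)_2 (7 bits, wt 3); accumulate f_{73,P'}(Q'+S)/f_{73,P'}(S) along the 6-step ladder.
So e_{73}(P',Q') = 137972165710 + 111797269239393*t + 159053633929542*t^2 + 163633434416182*t^3.
(137972165710 + 111797269239393*t + 159053633929542*t^2 + 163633434416182*t^3)^{8} mod (233459742460001,f) = 10021251714483 + 18732466419500*t + 212598566165882*t^2 + 40298022115039*t^3.

10021251714483 + 18732466419500*t + 212598566165882*t^2 + 40298022115039*t^3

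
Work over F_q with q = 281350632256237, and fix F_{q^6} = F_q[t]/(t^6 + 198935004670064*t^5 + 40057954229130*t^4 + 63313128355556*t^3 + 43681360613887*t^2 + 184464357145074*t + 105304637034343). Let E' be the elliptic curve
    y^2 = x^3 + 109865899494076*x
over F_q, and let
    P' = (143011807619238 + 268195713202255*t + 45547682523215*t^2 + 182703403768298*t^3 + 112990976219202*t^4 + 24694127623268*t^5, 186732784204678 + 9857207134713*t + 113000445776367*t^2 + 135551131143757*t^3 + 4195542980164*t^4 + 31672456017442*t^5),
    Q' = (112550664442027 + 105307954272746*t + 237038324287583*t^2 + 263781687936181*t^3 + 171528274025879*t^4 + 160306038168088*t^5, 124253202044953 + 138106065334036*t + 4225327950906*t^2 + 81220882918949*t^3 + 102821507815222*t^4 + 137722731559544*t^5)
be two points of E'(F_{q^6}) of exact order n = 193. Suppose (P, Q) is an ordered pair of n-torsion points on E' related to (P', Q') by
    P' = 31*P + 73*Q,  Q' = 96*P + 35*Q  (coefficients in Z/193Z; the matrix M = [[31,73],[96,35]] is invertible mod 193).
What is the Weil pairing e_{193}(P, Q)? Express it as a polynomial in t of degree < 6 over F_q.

e_{193}(aP+bQ,cP+dQ) = e_{193}(P,Q)^(ad-bc); with (a,b,c,d)=(31,73,96,35) this gives the det-193 law.
det M = 31*35 - 73*96 = -5923 = 60 (mod 193); 60^{-1} = 74 (mod 193).
Build f_{193,P'} and f_{193,Q'} via the 8-bit ladder of 193=11000001_2; evaluate at shifted divisors; quotient in F_{281350632256237^6}.
Miller gives e_{193}(P',Q') = 111581743206138 + 108926558704313*t + 251225196401615*t^2 + 252731252768121*t^3 + 15675638615995*t^4 + 91031715711305*t^5 in F_{281350632256237^6}.
Thus e_{193}(P,Q) = 39730898411916 + 215899294821774*t + 156361850105058*t^2 + 140892219317140*t^3 + 264505228139618*t^4 + 270426290356050*t^5.

39730898411916 + 215899294821774*t + 156361850105058*t^2 + 140892219317140*t^3 + 264505228139618*t^4 + 270426290356050*t^5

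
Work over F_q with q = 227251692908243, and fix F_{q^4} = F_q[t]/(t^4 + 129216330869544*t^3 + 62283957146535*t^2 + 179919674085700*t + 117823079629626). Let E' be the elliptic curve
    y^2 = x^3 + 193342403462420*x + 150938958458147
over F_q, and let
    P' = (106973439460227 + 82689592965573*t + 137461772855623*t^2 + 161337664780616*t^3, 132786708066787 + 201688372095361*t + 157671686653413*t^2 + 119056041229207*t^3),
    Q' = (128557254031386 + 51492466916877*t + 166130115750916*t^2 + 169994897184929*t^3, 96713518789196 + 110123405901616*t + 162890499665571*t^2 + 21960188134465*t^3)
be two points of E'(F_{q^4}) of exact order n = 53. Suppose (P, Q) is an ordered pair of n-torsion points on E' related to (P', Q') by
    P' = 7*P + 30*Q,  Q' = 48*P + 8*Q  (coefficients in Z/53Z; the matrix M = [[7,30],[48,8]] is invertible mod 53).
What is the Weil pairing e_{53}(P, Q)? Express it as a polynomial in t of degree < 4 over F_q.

102392687650643 + 117043936482572*t + 224184212637124*t^2 + 221572428885091*t^3

e_{53}(aP+bQ,cP+dQ) = e_{53}(P,Q)^(ad-bc); with (a,b,c,d)=(7,30,48,8) this gives the det-53 law.
det(M) mod 53 = 47; its inverse in (Z/53)^* is 44 (check: 47*44 mod 53 = 1).
6-bit Miller (110101) on E'/F_{227251692908243} with a'=193342403462420, b'=150938958458147: accumulate tangent/chord ratios at Q'+S and P'+S'.
Miller gives e_{53}(P',Q') = 135038980177067 + 54775877615051*t + 133848185613412*t^2 + 16366340942045*t^3 in F_{227251692908243^4}.
Raise to 44: e(P,Q) = 102392687650643 + 117043936482572*t + 224184212637124*t^2 + 221572428885091*t^3 in mu_{53}.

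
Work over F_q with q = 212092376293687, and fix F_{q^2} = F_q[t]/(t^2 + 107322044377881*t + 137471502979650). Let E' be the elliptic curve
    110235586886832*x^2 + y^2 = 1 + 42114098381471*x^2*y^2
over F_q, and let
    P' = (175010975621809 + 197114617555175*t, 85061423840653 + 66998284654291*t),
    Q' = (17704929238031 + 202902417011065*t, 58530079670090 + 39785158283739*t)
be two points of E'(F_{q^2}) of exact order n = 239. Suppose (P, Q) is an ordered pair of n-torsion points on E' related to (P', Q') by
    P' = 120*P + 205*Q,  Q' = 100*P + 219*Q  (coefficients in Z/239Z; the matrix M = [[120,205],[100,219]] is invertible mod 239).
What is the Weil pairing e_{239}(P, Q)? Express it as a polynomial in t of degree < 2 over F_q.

The 239-Weil pairing on E[239] over F_{212092376293687} is alternating-bilinear: e_{239}(P',Q') = e_{239}(P,Q)^det(M).
Inverting 44 mod 239: 201. Thus e_{239}(P,Q) = e(P',Q')^{201}.
Edwards->Montgomery: u=(1+y)/(1-y), v=u/x -> 198777739148740v^2=u^3+184903054067161u^2+u; then x_W=70053466199762u+60740343593665: y^2=x^3+66118143679572*x+89370308213819.
n = 239 = (11101111)_2 (8 bits, wt 7); accumulate f_{239,P'}(Q'+S)/f_{239,P'}(S) along the 7-step ladder.
e_{239}(P',Q') = 147618699831046 + 202016082155715*t.
Raise to 201: e(P,Q) = 170690456832928 + 70327538449308*t in mu_{239}.

170690456832928 + 70327538449308*t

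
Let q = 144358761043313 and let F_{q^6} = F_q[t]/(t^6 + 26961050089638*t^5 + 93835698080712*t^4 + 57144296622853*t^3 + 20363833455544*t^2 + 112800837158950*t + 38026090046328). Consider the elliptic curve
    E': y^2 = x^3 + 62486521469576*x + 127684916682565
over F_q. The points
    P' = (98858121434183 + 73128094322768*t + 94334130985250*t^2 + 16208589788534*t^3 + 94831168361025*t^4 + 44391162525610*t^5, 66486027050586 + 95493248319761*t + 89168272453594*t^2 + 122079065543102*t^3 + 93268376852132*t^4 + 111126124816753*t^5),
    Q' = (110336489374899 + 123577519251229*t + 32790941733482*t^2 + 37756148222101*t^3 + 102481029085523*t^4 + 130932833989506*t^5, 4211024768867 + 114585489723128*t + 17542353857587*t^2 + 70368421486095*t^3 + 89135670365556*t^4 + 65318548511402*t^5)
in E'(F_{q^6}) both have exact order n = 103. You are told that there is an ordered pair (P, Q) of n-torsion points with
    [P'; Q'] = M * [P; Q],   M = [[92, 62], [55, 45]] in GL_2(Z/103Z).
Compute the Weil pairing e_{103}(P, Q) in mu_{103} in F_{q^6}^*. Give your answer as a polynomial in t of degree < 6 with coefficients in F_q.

Alternating bilinearity on E[103] (values in mu_{103} in F_{144358761043313^6}) gives e(P',Q') = e(P,Q)^det(M).
Inverting 9 mod 103: 23. Thus e_{103}(P,Q) = e(P',Q')^{23}.
7-bit Miller (1100111) on E'/F_{144358761043313} with a'=62486521469576, b'=127684916682565: accumulate tangent/chord ratios at Q'+S and P'+S'.
Result: e(P',Q') = 71417466157715 + 137319003863761*t + 6165521875953*t^2 + 85665105179110*t^3 + 12046659649021*t^4 + 1615771809404*t^5.
Raise to 23: e(P,Q) = 86860505503218 + 79138836254572*t + 9505040294582*t^2 + 40550682155682*t^3 + 13921750181334*t^4 + 67332828247329*t^5 in mu_{103}.

86860505503218 + 79138836254572*t + 9505040294582*t^2 + 40550682155682*t^3 + 13921750181334*t^4 + 67332828247329*t^5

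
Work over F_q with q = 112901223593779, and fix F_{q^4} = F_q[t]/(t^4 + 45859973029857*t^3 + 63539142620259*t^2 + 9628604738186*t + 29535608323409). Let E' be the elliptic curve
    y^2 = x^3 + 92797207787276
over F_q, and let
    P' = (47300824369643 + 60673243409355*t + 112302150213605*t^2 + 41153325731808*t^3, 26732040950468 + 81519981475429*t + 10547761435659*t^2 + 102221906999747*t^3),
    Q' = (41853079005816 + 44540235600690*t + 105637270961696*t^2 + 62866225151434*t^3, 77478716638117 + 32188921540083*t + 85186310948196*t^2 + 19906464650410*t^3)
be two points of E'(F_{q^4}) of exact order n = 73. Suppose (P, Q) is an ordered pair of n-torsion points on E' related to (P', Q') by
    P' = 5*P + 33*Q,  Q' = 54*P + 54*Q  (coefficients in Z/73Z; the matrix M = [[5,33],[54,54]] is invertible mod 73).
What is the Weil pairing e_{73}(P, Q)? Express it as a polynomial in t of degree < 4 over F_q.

e_{73} is bilinear + alternating on E[73], so e_{73}(5*P + 33*Q, 54*P + 54*Q) = e_{73}(P,Q)^(5*54-33*54).
det(M) mod 73 = 21; its inverse in (Z/73)^* is 7 (check: 21*7 mod 73 = 1).
Miller loop for e_{73} over F_{112901223593779^4}: bits of 73 = 1001001; 6 double steps + 2 add steps, l/v at each.
Miller gives e_{73}(P',Q') = 3286758811494 + 29169350914500*t + 57333970893203*t^2 + 11337556121732*t^3 in F_{112901223593779^4}.
e_{73}(P,Q) = (3286758811494 + 29169350914500*t + 57333970893203*t^2 + 11337556121732*t^3)^{7} = 111183534819668 + 56638282800741*t + 78165286479382*t^2 + 77211845758710*t^3.

111183534819668 + 56638282800741*t + 78165286479382*t^2 + 77211845758710*t^3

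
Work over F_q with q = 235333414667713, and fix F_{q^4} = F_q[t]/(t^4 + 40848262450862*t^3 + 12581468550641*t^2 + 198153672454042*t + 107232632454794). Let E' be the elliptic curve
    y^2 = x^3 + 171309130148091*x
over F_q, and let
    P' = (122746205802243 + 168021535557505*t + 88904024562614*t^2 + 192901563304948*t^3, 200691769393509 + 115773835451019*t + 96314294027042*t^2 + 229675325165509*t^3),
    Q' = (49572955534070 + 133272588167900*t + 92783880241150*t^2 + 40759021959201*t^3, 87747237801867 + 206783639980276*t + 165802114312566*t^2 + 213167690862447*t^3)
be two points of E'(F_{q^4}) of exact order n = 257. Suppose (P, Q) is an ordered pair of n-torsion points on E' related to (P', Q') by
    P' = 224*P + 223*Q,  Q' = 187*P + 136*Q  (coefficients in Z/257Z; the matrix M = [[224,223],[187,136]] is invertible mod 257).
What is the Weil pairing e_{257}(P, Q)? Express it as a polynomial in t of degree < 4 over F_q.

e_{257}(aP+bQ,cP+dQ) = e_{257}(P,Q)^(ad-bc); with (a,b,c,d)=(224,223,187,136) this gives the det-257 law.
Inverting 71 mod 257: 181. Thus e_{257}(P,Q) = e(P',Q')^{181}.
n = 257 = (100000001)_2 (9 bits, wt 2); accumulate f_{257,P'}(Q'+S)/f_{257,P'}(S) along the 8-step ladder.
So e_{257}(P',Q') = 151191222587446 + 126826312614339*t + 173442263559891*t^2 + 127743838600332*t^3.
(151191222587446 + 126826312614339*t + 173442263559891*t^2 + 127743838600332*t^3)^{181} mod (235333414667713,f) = 141753052245548 + 227323167337786*t + 156263094564539*t^2 + 173374100443496*t^3.

141753052245548 + 227323167337786*t + 156263094564539*t^2 + 173374100443496*t^3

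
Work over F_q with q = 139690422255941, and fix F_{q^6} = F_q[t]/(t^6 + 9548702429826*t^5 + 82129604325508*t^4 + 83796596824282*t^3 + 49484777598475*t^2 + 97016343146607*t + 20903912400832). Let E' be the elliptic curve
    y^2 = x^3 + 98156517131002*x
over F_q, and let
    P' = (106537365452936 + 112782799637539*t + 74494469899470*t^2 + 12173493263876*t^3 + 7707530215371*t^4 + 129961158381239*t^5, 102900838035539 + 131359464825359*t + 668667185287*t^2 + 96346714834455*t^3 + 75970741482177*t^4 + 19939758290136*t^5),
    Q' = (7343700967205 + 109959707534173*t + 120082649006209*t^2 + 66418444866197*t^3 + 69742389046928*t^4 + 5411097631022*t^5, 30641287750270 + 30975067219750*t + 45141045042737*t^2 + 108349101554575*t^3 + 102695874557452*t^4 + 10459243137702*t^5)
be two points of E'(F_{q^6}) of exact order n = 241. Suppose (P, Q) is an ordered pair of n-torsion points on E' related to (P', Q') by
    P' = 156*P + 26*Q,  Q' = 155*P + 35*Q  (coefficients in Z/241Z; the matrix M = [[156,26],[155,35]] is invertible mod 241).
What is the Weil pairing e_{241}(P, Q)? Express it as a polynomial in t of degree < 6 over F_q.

Alternating bilinearity on E[241] (values in mu_{241} in F_{139690422255941^6}) gives e(P',Q') = e(P,Q)^det(M).
det(M) mod 241 = 225; its inverse in (Z/241)^* is 15 (check: 225*15 mod 241 = 1).
Run Miller on y^2=x^3+98156517131002*x over F_{139690422255941}: ladder 11110001 (8 bits); e = f_P(D_Q)/f_Q(D_P).
f_P(D_Q)/f_Q(D_P) = 41634671860401 + 137127849321072*t + 35414791075441*t^2 + 33705645476160*t^3 + 51463781325776*t^4 + 7616330988601*t^5.
Thus e_{241}(P,Q) = 11599850397286 + 64694437629769*t + 80695014650424*t^2 + 96925712986705*t^3 + 41470274885386*t^4 + 67193218868758*t^5.

11599850397286 + 64694437629769*t + 80695014650424*t^2 + 96925712986705*t^3 + 41470274885386*t^4 + 67193218868758*t^5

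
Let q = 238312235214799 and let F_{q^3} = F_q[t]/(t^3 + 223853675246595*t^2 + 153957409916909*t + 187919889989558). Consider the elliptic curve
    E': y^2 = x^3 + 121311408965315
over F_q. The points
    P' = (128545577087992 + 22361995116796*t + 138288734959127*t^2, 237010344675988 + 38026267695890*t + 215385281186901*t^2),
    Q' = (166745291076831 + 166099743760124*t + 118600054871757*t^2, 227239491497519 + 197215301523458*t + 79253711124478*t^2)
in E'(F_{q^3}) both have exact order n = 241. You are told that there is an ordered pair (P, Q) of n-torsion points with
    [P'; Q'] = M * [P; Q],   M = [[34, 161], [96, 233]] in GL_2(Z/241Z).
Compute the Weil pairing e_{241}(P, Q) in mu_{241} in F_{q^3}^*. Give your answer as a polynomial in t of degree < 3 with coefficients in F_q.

31841025106359 + 126308096170658*t + 7178322493618*t^2

e_{241}(aP+bQ,cP+dQ) = e_{241}(P,Q)^(ad-bc); with (a,b,c,d)=(34,161,96,233) this gives the det-241 law.
34*233 - 161*96 = -7534; reduced mod 241: det = 178, inverse 153.
Double-and-add over 11110001: 8-1 doublings, 5-1 additions; each step l_{T,T}/v_{2T} or l_{T,P'}/v at Q'+S for random S.
e_{241}(P',Q') = 82552440513307 + 13865694552733*t + 69152210221015*t^2.
Hence e(P,Q) = 31841025106359 + 126308096170658*t + 7178322493618*t^2 in F_{238312235214799^3}^*.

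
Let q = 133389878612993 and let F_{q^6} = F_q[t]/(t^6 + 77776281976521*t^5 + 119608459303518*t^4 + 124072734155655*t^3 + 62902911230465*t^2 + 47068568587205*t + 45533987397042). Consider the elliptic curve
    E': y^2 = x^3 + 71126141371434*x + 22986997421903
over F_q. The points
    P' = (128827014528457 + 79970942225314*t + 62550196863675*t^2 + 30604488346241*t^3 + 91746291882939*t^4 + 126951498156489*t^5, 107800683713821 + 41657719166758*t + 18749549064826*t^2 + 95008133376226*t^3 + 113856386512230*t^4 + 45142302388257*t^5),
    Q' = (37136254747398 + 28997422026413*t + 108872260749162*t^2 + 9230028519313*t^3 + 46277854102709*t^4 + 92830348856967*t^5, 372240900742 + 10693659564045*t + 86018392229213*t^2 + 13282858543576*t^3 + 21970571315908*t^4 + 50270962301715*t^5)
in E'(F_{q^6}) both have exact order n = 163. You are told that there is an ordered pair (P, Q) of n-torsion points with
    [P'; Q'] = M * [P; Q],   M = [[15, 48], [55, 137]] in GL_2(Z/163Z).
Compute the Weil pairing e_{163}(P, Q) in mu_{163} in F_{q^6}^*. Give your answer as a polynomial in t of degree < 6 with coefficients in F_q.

60184726822431 + 70795466901774*t + 103774168604862*t^2 + 105020751248479*t^3 + 51319471060039*t^4 + 87165638597111*t^5

e_{163}(aP+bQ,cP+dQ) = e_{163}(P,Q)^(ad-bc); with (a,b,c,d)=(15,48,55,137) this gives the det-163 law.
Hence e(P,Q) = e(P',Q')^{73} where 73 = 67^{-1} mod 163.
Miller loop for e_{163} over F_{133389878612993^6}: bits of 163 = 10100011; 7 double steps + 3 add steps, l/v at each.
So e_{163}(P',Q') = 1766320573927 + 82178891812364*t + 8474071722870*t^2 + 95597181004049*t^3 + 11102923230116*t^4 + 79586910759095*t^5.
Thus e_{163}(P,Q) = 60184726822431 + 70795466901774*t + 103774168604862*t^2 + 105020751248479*t^3 + 51319471060039*t^4 + 87165638597111*t^5.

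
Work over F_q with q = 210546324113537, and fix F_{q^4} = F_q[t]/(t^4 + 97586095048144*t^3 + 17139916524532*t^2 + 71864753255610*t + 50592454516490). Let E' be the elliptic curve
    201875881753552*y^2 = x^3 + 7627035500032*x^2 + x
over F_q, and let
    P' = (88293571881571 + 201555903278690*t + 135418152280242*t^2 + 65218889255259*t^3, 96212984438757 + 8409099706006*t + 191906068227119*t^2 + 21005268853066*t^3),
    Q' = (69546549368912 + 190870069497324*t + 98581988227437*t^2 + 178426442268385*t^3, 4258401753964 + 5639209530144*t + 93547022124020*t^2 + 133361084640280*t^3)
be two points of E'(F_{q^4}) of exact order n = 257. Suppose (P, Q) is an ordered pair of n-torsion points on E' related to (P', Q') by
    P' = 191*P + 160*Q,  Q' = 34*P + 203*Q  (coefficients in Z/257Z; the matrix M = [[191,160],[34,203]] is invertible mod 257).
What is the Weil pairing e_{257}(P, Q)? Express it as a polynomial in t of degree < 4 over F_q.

115538329980726 + 162227548324639*t + 155236708508445*t^2 + 24939747781388*t^3

e_{257}(aP+bQ,cP+dQ) = e_{257}(P,Q)^(ad-bc); with (a,b,c,d)=(191,160,34,203) this gives the det-257 law.
det(M) mod 257 = 180; its inverse in (Z/257)^* is 10 (check: 180*10 mod 257 = 1).
(x,y)|->(101949696018290x+144828329370311,101949696018290y) sends E' to y^2=x^3+140203595344409*x+54577273700722.
Miller loop for e_{257} over F_{210546324113537^4}: bits of 257 = 100000001; 8 double steps + 1 add steps, l/v at each.
Miller gives e_{257}(P',Q') = 76999983951095 + 24846356686869*t + 121129704265215*t^2 + 97587667472092*t^3 in F_{210546324113537^4}.
e_{257}(P,Q) = (76999983951095 + 24846356686869*t + 121129704265215*t^2 + 97587667472092*t^3)^{10} = 115538329980726 + 162227548324639*t + 155236708508445*t^2 + 24939747781388*t^3.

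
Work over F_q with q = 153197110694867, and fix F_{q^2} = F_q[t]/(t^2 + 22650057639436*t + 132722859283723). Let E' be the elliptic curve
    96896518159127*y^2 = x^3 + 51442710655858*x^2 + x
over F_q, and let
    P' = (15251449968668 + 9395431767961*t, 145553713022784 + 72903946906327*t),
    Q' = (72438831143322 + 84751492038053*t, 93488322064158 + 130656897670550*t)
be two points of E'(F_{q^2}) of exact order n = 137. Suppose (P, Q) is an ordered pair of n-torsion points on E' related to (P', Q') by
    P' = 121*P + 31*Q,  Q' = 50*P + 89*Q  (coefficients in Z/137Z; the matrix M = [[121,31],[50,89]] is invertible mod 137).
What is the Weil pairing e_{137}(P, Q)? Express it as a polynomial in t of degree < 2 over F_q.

e_{137}(aP+bQ,cP+dQ) = e_{137}(P,Q)^(ad-bc); with (a,b,c,d)=(121,31,50,89) this gives the det-137 law.
121*89 - 31*50 = 9219; reduced mod 137: det = 40, inverse 24.
(x,y)|->(51878866472428x+40674215914003,51878866472428y) sends E' to y^2=x^3+2222362203169*x+106749333472685.
Run Miller on y^2=x^3+2222362203169*x+106749333472685 over F_{153197110694867}: ladder 10001001 (8 bits); e = f_P(D_Q)/f_Q(D_P).
So e_{137}(P',Q') = 127728060569039 + 51358501090087*t.
Thus e_{137}(P,Q) = 42349615030103 + 40195383010294*t.

42349615030103 + 40195383010294*t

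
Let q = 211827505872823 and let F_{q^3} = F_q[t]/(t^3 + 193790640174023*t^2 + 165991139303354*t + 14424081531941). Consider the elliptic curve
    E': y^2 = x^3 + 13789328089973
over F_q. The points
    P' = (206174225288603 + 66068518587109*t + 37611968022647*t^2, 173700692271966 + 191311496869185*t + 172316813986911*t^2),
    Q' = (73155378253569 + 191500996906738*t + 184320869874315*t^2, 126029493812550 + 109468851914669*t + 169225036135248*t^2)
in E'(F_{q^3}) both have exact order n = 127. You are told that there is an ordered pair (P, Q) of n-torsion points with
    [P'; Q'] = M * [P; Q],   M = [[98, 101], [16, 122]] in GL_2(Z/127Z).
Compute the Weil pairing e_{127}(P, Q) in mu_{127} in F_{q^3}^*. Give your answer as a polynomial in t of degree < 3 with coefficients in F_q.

e_{127} is bilinear + alternating on E[127], so e_{127}(98*P + 101*Q, 16*P + 122*Q) = e_{127}(P,Q)^(98*122-101*16).
Inverting 53 mod 127: 12. Thus e_{127}(P,Q) = e(P',Q')^{12}.
Run Miller on y^2=x^3+13789328089973 over F_{211827505872823}: ladder 1111111 (7 bits); e = f_P(D_Q)/f_Q(D_P).
e_{127}(P',Q') = 34097864219812 + 170832820340027*t + 59476968101679*t^2.
(34097864219812 + 170832820340027*t + 59476968101679*t^2)^{12} mod (211827505872823,f) = 61504102401573 + 78118915948624*t + 154016045459734*t^2.

61504102401573 + 78118915948624*t + 154016045459734*t^2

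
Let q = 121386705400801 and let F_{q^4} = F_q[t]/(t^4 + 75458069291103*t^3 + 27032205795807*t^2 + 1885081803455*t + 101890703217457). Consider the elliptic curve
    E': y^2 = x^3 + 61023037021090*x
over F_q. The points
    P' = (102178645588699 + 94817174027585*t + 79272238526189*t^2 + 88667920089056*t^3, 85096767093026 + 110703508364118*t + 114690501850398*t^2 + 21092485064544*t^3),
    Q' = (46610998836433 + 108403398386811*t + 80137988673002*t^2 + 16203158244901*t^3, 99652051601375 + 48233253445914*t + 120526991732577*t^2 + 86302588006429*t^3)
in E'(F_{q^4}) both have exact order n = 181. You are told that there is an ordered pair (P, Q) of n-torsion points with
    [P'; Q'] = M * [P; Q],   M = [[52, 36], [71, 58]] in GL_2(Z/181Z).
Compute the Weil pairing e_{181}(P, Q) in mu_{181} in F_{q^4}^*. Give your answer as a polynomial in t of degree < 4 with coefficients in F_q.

28030518509082 + 33998705459871*t + 100123444456986*t^2 + 17249590559263*t^3

Alternating bilinearity on E[181] (values in mu_{181} in F_{121386705400801^4}) gives e(P',Q') = e(P,Q)^det(M).
Hence e(P,Q) = e(P',Q')^{157} where 157 = 98^{-1} mod 181.
Double-and-add over 10110101: 8-1 doublings, 5-1 additions; each step l_{T,T}/v_{2T} or l_{T,P'}/v at Q'+S for random S.
So e_{181}(P',Q') = 14810131033658 + 28333024073061*t + 1174625269753*t^2 + 106556102436487*t^3.
Hence e(P,Q) = 28030518509082 + 33998705459871*t + 100123444456986*t^2 + 17249590559263*t^3 in F_{121386705400801^4}^*.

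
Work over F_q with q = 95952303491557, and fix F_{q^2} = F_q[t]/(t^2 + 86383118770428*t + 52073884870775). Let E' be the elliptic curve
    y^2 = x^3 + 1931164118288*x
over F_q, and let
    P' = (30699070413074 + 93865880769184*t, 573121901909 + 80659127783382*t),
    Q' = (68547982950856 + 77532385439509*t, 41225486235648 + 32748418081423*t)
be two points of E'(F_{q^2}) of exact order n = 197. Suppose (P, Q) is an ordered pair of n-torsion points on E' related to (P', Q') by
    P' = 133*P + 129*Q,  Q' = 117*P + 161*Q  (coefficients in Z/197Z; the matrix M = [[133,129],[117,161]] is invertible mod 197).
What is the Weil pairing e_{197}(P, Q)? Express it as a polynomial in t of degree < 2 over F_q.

Under M = [[133,129],[117,161]] in GL_2(Z/197), e_{197}(P',Q') = e_{197}(P,Q)^(133*161-129*117 mod 197).
det M = 133*161 - 129*117 = 6320 = 16 (mod 197); 16^{-1} = 37 (mod 197).
Build f_{197,P'} and f_{197,Q'} via the 8-bit ladder of 197=11000101_2; evaluate at shifted divisors; quotient in F_{95952303491557^2}.
e_{197}(P',Q') = 49403389066320 + 63100988427713*t.
(49403389066320 + 63100988427713*t)^{37} mod (95952303491557,f) = 64474021159502 + 3316157528737*t.

64474021159502 + 3316157528737*t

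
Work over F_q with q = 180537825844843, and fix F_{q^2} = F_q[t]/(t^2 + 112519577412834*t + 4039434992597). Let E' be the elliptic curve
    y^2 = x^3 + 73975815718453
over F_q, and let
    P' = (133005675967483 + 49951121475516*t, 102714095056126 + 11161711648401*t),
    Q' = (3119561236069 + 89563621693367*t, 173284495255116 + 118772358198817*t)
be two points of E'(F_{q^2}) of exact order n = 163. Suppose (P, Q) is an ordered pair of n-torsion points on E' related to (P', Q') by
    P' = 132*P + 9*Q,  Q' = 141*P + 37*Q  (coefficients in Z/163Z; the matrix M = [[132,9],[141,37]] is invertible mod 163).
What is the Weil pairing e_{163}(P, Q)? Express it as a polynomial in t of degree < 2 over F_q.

141333292563283 + 72078014256212*t

Alternating bilinearity on E[163] (values in mu_{163} in F_{180537825844843^2}) gives e(P',Q') = e(P,Q)^det(M).
det(M) mod 163 = 29; its inverse in (Z/163)^* is 45 (check: 29*45 mod 163 = 1).
Build f_{163,P'} and f_{163,Q'} via the 8-bit ladder of 163=10100011_2; evaluate at shifted divisors; quotient in F_{180537825844843^2}.
Miller gives e_{163}(P',Q') = 72218853962282 + 29012756025200*t in F_{180537825844843^2}.
Finally e_{163}(P,Q) = 141333292563283 + 72078014256212*t.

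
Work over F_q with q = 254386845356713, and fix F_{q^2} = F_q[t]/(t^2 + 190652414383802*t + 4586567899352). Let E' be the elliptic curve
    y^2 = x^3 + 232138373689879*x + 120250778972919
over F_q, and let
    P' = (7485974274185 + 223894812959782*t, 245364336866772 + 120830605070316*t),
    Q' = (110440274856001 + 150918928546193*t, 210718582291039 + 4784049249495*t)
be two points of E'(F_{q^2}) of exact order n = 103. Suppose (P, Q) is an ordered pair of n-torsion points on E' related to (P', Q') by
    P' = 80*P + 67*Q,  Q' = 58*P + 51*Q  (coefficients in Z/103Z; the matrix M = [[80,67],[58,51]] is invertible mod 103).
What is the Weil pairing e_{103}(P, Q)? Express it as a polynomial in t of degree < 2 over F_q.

74884925392252 + 116712279020228*t

Under M = [[80,67],[58,51]] in GL_2(Z/103), e_{103}(P',Q') = e_{103}(P,Q)^(80*51-67*58 mod 103).
det M = 80*51 - 67*58 = 194 = 91 (mod 103); 91^{-1} = 60 (mod 103).
Miller loop for e_{103} over F_{254386845356713^2}: bits of 103 = 1100111; 6 double steps + 4 add steps, l/v at each.
Result: e(P',Q') = 103669002307399 + 166418998979328*t.
(103669002307399 + 166418998979328*t)^{60} mod (254386845356713,f) = 74884925392252 + 116712279020228*t.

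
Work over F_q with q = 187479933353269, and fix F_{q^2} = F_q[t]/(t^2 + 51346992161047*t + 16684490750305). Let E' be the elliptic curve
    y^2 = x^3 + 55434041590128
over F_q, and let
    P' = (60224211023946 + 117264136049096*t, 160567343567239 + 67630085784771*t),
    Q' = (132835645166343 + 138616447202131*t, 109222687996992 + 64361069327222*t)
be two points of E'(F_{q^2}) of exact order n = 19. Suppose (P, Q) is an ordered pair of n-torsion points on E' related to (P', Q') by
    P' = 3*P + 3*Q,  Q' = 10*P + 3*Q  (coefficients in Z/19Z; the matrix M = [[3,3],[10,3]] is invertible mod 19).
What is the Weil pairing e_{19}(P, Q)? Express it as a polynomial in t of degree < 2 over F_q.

179362692249976 + 59805214928430*t

e_{19}(aP+bQ,cP+dQ) = e_{19}(P,Q)^(ad-bc); with (a,b,c,d)=(3,3,10,3) this gives the det-19 law.
Inverting 17 mod 19: 9. Thus e_{19}(P,Q) = e(P',Q')^{9}.
n = 19 = (10011)_2 (5 bits, wt 3); accumulate f_{19,P'}(Q'+S)/f_{19,P'}(S) along the 4-step ladder.
The quotient is 144523362811202 + 48537334821044*t.
Hence e(P,Q) = 179362692249976 + 59805214928430*t in F_{187479933353269^2}^*.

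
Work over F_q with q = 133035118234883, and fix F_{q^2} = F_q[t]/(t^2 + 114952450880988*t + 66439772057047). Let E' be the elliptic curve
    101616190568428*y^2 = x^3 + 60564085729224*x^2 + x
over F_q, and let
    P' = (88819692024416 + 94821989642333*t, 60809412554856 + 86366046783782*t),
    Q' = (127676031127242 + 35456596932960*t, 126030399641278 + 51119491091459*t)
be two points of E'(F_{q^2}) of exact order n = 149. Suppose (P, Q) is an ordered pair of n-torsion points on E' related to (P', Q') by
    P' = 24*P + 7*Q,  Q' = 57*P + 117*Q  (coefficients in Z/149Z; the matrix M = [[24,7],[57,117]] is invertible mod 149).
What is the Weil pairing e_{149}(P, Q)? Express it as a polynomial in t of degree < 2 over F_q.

The 149-Weil pairing on E[149] over F_{133035118234883} is alternating-bilinear: e_{149}(P',Q') = e_{149}(P,Q)^det(M).
det(M) mod 149 = 25; its inverse in (Z/149)^* is 6 (check: 25*6 mod 149 = 1).
Undo Montgomery via alpha=14582152768885, beta=20673492868638: (a',b')=(84975114943121,98289965854764) over F_{133035118234883}.
Double-and-add over 10010101: 8-1 doublings, 4-1 additions; each step l_{T,T}/v_{2T} or l_{T,P'}/v at Q'+S for random S.
e_{149}(P',Q') = 84484862418329 + 89822997823887*t.
e_{149}(P,Q) = (84484862418329 + 89822997823887*t)^{6} = 1384505577275 + 7095011589682*t.

1384505577275 + 7095011589682*t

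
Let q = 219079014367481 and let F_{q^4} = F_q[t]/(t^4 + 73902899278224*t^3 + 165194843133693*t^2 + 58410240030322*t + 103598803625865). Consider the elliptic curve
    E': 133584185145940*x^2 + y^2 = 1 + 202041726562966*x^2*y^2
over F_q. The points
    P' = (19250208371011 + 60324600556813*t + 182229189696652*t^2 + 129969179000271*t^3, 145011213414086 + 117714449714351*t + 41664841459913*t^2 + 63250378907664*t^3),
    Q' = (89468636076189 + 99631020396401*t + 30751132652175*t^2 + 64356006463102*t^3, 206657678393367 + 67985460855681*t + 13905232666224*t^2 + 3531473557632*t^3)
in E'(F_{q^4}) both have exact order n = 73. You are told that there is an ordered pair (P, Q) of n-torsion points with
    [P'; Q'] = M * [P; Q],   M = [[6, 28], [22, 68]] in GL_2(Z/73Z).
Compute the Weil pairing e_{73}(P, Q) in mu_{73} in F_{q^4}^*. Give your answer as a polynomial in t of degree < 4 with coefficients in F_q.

e_{73} is bilinear + alternating on E[73], so e_{73}(6*P + 28*Q, 22*P + 68*Q) = e_{73}(P,Q)^(6*68-28*22).
Inverting 11 mod 73: 20. Thus e_{73}(P,Q) = e(P',Q')^{20}.
Map (x,y)_Ed via u=(1+y)/(1-y), v=(1+y)/((1-y)x) to Montgomery A=203384633271456,B=196731626736771; then to (a',b')=(27803019514280,57055759537288).
Double-and-add over 1001001: 7-1 doublings, 3-1 additions; each step l_{T,T}/v_{2T} or l_{T,P'}/v at Q'+S for random S.
The quotient is 52851595879448 + 151905952160003*t + 1603473789182*t^2 + 146035277490225*t^3.
Thus e_{73}(P,Q) = 158166009958433 + 166626609468319*t + 11074657465517*t^2 + 105416448963446*t^3.

158166009958433 + 166626609468319*t + 11074657465517*t^2 + 105416448963446*t^3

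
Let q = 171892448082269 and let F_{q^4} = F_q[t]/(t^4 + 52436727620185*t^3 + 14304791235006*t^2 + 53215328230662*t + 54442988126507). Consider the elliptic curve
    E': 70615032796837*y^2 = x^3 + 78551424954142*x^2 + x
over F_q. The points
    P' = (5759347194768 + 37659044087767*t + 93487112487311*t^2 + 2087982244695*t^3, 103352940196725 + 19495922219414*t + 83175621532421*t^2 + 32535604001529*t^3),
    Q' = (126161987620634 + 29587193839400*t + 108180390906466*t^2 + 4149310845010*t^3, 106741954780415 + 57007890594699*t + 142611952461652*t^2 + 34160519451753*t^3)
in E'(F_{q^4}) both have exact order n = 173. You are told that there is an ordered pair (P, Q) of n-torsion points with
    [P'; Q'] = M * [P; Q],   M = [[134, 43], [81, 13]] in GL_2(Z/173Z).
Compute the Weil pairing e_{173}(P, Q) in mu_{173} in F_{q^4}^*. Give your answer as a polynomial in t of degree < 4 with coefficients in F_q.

The 173-Weil pairing on E[173] over F_{171892448082269} is alternating-bilinear: e_{173}(P',Q') = e_{173}(P,Q)^det(M).
134*13 - 43*81 = -1741; reduced mod 173: det = 162, inverse 110.
(x,y)|->(74047846029219x+103572443224717,74047846029219y) sends E' to y^2=x^3+54531288830764*x+160670429274181.
Miller loop for e_{173} over F_{171892448082269^4}: bits of 173 = 10101101; 7 double steps + 4 add steps, l/v at each.
So e_{173}(P',Q') = 51029985115259 + 8063903302196*t + 49929867622113*t^2 + 151802011481929*t^3.
(51029985115259 + 8063903302196*t + 49929867622113*t^2 + 151802011481929*t^3)^{110} mod (171892448082269,f) = 121116886469382 + 104396918424595*t + 168710093134463*t^2 + 72854292576334*t^3.

121116886469382 + 104396918424595*t + 168710093134463*t^2 + 72854292576334*t^3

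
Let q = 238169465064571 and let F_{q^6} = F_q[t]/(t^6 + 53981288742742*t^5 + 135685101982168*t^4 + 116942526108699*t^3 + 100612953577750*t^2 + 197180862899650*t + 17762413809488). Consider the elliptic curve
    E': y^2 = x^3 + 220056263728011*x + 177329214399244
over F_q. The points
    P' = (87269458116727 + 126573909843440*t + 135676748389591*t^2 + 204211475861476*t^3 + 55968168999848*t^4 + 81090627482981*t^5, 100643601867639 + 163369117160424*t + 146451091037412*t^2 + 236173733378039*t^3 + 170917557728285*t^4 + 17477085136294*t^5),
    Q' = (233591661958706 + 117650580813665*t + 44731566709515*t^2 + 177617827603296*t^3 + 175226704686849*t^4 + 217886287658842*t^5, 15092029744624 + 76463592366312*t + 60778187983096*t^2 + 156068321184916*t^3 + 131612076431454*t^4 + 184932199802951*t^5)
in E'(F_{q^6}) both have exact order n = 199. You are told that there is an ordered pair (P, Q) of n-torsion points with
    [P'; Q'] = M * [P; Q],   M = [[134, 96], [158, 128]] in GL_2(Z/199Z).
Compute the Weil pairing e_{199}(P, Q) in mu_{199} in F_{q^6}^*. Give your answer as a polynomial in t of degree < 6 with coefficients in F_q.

68057218462078 + 194238206697676*t + 172843667139650*t^2 + 172236112769762*t^3 + 2494088710202*t^4 + 20881469468220*t^5

Since e_{199}(P,P)=e_{199}(Q,Q)=1 and e_{199}(Q,P)=e_{199}(P,Q)^{-1}, expanding e_{199}(134*P + 96*Q,158*P + 128*Q) leaves e(P,Q)^det(M).
Inverting 193 mod 199: 33. Thus e_{199}(P,Q) = e(P',Q')^{33}.
Double-and-add over 11000111: 8-1 doublings, 5-1 additions; each step l_{T,T}/v_{2T} or l_{T,P'}/v at Q'+S for random S.
So e_{199}(P',Q') = 97979988033681 + 221751203115698*t + 128175482007002*t^2 + 100156640243003*t^3 + 106248120185916*t^4 + 90651014056919*t^5.
Raise to 33: e(P,Q) = 68057218462078 + 194238206697676*t + 172843667139650*t^2 + 172236112769762*t^3 + 2494088710202*t^4 + 20881469468220*t^5 in mu_{199}.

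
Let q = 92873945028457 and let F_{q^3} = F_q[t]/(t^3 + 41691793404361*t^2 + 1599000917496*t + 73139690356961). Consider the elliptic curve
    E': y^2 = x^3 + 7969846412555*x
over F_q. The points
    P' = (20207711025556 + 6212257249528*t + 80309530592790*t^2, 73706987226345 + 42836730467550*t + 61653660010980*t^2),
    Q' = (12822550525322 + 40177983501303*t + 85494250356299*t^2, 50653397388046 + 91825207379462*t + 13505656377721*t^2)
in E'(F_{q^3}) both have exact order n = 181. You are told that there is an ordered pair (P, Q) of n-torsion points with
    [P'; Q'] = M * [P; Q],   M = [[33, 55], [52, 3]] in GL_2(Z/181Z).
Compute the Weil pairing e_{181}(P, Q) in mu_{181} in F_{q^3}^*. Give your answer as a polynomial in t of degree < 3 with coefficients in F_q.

e_{181}(aP+bQ,cP+dQ) = e_{181}(P,Q)^(ad-bc); with (a,b,c,d)=(33,55,52,3) this gives the det-181 law.
Inverting 135 mod 181: 59. Thus e_{181}(P,Q) = e(P',Q')^{59}.
8-bit Miller (10110101) on E'/F_{92873945028457} with a'=7969846412555, b'=0: accumulate tangent/chord ratios at Q'+S and P'+S'.
So e_{181}(P',Q') = 83948104610822 + 2223530001354*t + 60146850117434*t^2.
Finally e_{181}(P,Q) = 26330266212201 + 17470557843470*t + 4527513879898*t^2.

26330266212201 + 17470557843470*t + 4527513879898*t^2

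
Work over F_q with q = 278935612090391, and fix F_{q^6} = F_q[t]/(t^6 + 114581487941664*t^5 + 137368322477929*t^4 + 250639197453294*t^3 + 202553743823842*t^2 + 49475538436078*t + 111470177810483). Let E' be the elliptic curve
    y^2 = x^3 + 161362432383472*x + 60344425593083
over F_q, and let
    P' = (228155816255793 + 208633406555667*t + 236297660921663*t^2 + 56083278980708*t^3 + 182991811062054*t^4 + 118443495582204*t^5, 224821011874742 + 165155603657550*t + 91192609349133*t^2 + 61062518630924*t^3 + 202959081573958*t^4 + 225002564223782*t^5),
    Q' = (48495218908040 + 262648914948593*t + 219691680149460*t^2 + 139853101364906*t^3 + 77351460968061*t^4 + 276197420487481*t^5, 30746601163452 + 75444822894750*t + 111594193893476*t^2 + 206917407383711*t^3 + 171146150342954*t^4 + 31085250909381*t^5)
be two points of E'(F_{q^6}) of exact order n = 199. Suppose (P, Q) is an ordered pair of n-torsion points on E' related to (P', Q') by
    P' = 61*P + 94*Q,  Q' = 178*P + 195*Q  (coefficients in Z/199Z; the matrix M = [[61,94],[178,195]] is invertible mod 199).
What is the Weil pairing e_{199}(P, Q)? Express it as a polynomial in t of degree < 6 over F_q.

47716117504437 + 64773257827430*t + 183470212481536*t^2 + 84852850352760*t^3 + 98970778967230*t^4 + 144814365355432*t^5

Since e_{199}(P,P)=e_{199}(Q,Q)=1 and e_{199}(Q,P)=e_{199}(P,Q)^{-1}, expanding e_{199}(61*P + 94*Q,178*P + 195*Q) leaves e(P,Q)^det(M).
Inverting 138 mod 199: 137. Thus e_{199}(P,Q) = e(P',Q')^{137}.
Miller loop for e_{199} over F_{278935612090391^6}: bits of 199 = 11000111; 7 double steps + 4 add steps, l/v at each.
f_P(D_Q)/f_Q(D_P) = 119129568896994 + 120892130601579*t + 172151414569941*t^2 + 256789156343532*t^3 + 69569736862530*t^4 + 247067994648674*t^5.
e_{199}(P,Q) = (119129568896994 + 120892130601579*t + 172151414569941*t^2 + 256789156343532*t^3 + 69569736862530*t^4 + 247067994648674*t^5)^{137} = 47716117504437 + 64773257827430*t + 183470212481536*t^2 + 84852850352760*t^3 + 98970778967230*t^4 + 144814365355432*t^5.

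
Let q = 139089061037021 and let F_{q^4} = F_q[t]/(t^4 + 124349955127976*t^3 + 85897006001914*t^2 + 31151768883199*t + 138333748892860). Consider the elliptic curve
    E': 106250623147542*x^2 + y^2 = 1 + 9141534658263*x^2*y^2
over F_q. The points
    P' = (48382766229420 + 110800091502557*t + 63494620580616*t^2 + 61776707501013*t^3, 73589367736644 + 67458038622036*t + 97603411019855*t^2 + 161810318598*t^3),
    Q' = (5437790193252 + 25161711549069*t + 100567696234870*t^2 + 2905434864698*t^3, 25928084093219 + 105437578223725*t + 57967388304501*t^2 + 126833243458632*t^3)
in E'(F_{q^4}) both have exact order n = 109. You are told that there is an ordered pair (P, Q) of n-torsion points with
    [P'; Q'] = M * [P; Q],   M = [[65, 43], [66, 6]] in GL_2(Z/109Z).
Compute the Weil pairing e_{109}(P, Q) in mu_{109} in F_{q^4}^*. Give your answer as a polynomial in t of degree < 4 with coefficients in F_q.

131048797375316 + 46872049685501*t + 24833651184107*t^2 + 102563406154587*t^3

The 109-Weil pairing on E[109] over F_{139089061037021} is alternating-bilinear: e_{109}(P',Q') = e_{109}(P,Q)^det(M).
Hence e(P,Q) = e(P',Q')^{85} where 85 = 59^{-1} mod 109.
Edwards a_E,d_E -> Montgomery A=68177317021341,B=74206706561729 -> Weierstrass 82454200405015,98106222926259 via alpha=88776556819478,beta=59049537381575.
7-bit Miller (1101101) on E'/F_{139089061037021} with a'=82454200405015, b'=98106222926259: accumulate tangent/chord ratios at Q'+S and P'+S'.
So e_{109}(P',Q') = 9518676753555 + 106589253319106*t + 12207086663694*t^2 + 70604368620177*t^3.
Raise to 85: e(P,Q) = 131048797375316 + 46872049685501*t + 24833651184107*t^2 + 102563406154587*t^3 in mu_{109}.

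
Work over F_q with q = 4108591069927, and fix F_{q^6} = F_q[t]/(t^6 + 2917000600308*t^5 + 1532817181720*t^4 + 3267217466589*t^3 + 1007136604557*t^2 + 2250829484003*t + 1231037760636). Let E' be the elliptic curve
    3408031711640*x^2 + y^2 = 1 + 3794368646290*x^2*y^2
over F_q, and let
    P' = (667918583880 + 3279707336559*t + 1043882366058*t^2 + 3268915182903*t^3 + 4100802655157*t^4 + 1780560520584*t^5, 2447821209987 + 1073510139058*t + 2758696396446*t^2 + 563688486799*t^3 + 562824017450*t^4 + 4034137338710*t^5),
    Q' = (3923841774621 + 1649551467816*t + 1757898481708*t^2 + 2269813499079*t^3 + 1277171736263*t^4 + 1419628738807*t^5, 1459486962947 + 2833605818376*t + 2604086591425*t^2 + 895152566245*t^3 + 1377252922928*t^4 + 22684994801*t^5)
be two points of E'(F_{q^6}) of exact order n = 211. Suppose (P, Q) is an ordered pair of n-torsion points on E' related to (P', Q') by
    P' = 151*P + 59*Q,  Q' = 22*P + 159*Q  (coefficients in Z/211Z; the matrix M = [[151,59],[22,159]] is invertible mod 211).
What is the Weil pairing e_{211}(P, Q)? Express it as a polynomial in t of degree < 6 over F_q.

3403513451376 + 645553665439*t + 4092217457377*t^2 + 3682783890491*t^3 + 1709555294230*t^4 + 1927278122596*t^5

e_{211}(aP+bQ,cP+dQ) = e_{211}(P,Q)^(ad-bc); with (a,b,c,d)=(151,59,22,159) this gives the det-211 law.
Inverting 134 mod 211: 137. Thus e_{211}(P,Q) = e(P',Q')^{137}.
Edwards->Montgomery: u=(1+y)/(1-y), v=u/x -> 24711723007v^2=u^3+677976726486u^2+u; then x_W=1957711301301u+1200400059655: y^2=x^3+1627665003825*x+1631440225963.
Build f_{211,P'} and f_{211,Q'} via the 8-bit ladder of 211=11010011_2; evaluate at shifted divisors; quotient in F_{4108591069927^6}.
e_{211}(P',Q') = 884944774034 + 209858200001*t + 293204992241*t^2 + 1291178907768*t^3 + 590637872463*t^4 + 2118612687191*t^5.
e_{211}(P,Q) = (884944774034 + 209858200001*t + 293204992241*t^2 + 1291178907768*t^3 + 590637872463*t^4 + 2118612687191*t^5)^{137} = 3403513451376 + 645553665439*t + 4092217457377*t^2 + 3682783890491*t^3 + 1709555294230*t^4 + 1927278122596*t^5.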